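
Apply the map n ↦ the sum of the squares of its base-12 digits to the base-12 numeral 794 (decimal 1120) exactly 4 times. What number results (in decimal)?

5

1120 = (7,9,4)_12 → 146
146 = (1,0,2)_12 → 5
5 = (5)_12 → 25
25 = (2,1)_12 → 5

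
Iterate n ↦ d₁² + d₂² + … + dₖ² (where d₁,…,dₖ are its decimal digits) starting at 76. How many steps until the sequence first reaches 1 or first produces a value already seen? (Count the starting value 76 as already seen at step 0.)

10

76 → 7² + 6² = 49 + 36 = 85
85 → 8² + 5² = 64 + 25 = 89
89 → 8² + 9² = 64 + 81 = 145
145 → 1² + 4² + 5² = 1 + 16 + 25 = 42
42 → 4² + 2² = 16 + 4 = 20
20 → 2² + 0² = 4 + 0 = 4
4 → 4² = 16
16 → 1² + 6² = 1 + 36 = 37
37 → 3² + 7² = 9 + 49 = 58
58 → 5² + 8² = 25 + 64 = 89  — 89 repeats.
That took 10 steps.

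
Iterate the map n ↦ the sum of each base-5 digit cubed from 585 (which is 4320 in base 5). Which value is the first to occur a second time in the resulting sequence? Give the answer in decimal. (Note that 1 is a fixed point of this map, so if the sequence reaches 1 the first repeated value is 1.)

9

585 = (4,3,2,0)_5 → 4³ + 3³ + 2³ + 0³ = 64 + 27 + 8 + 0 = 99
99 = (3,4,4)_5 → 3³ + 4³ + 4³ = 27 + 64 + 64 = 155
155 = (1,1,1,0)_5 → 1³ + 1³ + 1³ + 0³ = 1 + 1 + 1 + 0 = 3
3 = (3)_5 → 3³ = 27
27 = (1,0,2)_5 → 1³ + 0³ + 2³ = 1 + 0 + 8 = 9
9 = (1,4)_5 → 1³ + 4³ = 1 + 64 = 65
65 = (2,3,0)_5 → 2³ + 3³ + 0³ = 8 + 27 + 0 = 35
35 = (1,2,0)_5 → 1³ + 2³ + 0³ = 1 + 8 + 0 = 9  — 9 already appeared earlier.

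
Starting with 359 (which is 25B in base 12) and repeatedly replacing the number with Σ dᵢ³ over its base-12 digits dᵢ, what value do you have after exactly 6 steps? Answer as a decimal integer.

1136

359 = (2,5,11)_12 → 2³ + 5³ + 11³ = 8 + 125 + 1331 = 1464
1464 = (10,2,0)_12 → 10³ + 2³ + 0³ = 1000 + 8 + 0 = 1008
1008 = (7,0,0)_12 → 7³ + 0³ + 0³ = 343 + 0 + 0 = 343
343 = (2,4,7)_12 → 2³ + 4³ + 7³ = 8 + 64 + 343 = 415
415 = (2,10,7)_12 → 2³ + 10³ + 7³ = 8 + 1000 + 343 = 1351
1351 = (9,4,7)_12 → 9³ + 4³ + 7³ = 729 + 64 + 343 = 1136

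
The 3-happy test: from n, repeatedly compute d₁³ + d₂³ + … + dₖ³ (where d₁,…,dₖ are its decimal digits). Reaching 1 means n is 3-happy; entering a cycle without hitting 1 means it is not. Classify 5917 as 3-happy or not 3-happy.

5917 → 5³ + 9³ + 1³ + 7³ = 1198
1198 → 1³ + 1³ + 9³ + 8³ = 1243
1243 → 1³ + 2³ + 4³ + 3³ = 100
100 → 1³ + 0³ + 0³ = 1  — reached 1.

3-happy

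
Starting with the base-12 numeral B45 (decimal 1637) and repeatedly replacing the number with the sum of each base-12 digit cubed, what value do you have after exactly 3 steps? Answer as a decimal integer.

1

1637 = (11,4,5)_12 → 11³ + 4³ + 5³ = 1520
1520 = (10,6,8)_12 → 10³ + 6³ + 8³ = 1728
1728 = (1,0,0,0)_12 → 1³ + 0³ + 0³ + 0³ = 1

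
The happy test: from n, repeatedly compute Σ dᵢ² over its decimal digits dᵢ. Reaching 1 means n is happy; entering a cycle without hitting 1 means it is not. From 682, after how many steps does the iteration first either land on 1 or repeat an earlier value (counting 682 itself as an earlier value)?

15

682 → 104
104 → 17
17 → 50
50 → 25
25 → 29
29 → 85
85 → 89
89 → 145
145 → 42
42 → 20
20 → 4
4 → 16
16 → 37
37 → 58
58 → 89  — 89 repeats.
That took 15 steps.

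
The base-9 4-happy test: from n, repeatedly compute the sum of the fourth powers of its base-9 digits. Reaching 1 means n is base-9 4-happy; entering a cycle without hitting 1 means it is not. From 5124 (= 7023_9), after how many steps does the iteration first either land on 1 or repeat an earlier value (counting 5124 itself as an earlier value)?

5124 = (7,0,2,3)_9 → 7⁴ + 0⁴ + 2⁴ + 3⁴ = 2498
2498 = (3,3,7,5)_9 → 3⁴ + 3⁴ + 7⁴ + 5⁴ = 3188
3188 = (4,3,3,2)_9 → 4⁴ + 3⁴ + 3⁴ + 2⁴ = 434
434 = (5,3,2)_9 → 5⁴ + 3⁴ + 2⁴ = 722
722 = (8,8,2)_9 → 8⁴ + 8⁴ + 2⁴ = 8208
8208 = (1,2,2,3,0)_9 → 1⁴ + 2⁴ + 2⁴ + 3⁴ + 0⁴ = 114
114 = (1,3,6)_9 → 1⁴ + 3⁴ + 6⁴ = 1378
1378 = (1,8,0,1)_9 → 1⁴ + 8⁴ + 0⁴ + 1⁴ = 4098
4098 = (5,5,5,3)_9 → 5⁴ + 5⁴ + 5⁴ + 3⁴ = 1956
1956 = (2,6,1,3)_9 → 2⁴ + 6⁴ + 1⁴ + 3⁴ = 1394
1394 = (1,8,1,8)_9 → 1⁴ + 8⁴ + 1⁴ + 8⁴ = 8194
8194 = (1,2,2,1,4)_9 → 1⁴ + 2⁴ + 2⁴ + 1⁴ + 4⁴ = 290
290 = (3,5,2)_9 → 3⁴ + 5⁴ + 2⁴ = 722  — 722 repeats.
That took 13 steps.

13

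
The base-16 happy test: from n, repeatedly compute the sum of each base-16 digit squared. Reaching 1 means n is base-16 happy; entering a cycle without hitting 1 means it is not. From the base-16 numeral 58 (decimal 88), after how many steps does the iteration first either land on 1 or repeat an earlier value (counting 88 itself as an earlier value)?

7

88 = (5,8)_16 → 5² + 8² = 25 + 64 = 89
89 = (5,9)_16 → 5² + 9² = 25 + 81 = 106
106 = (6,10)_16 → 6² + 10² = 36 + 100 = 136
136 = (8,8)_16 → 8² + 8² = 64 + 64 = 128
128 = (8,0)_16 → 8² + 0² = 64 + 0 = 64
64 = (4,0)_16 → 4² + 0² = 16 + 0 = 16
16 = (1,0)_16 → 1² + 0² = 1 + 0 = 1  — reached 1.
That took 7 steps.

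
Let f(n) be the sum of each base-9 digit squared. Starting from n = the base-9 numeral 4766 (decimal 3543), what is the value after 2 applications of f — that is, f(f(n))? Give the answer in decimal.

3543 = (4,7,6,6)_9 → 4² + 7² + 6² + 6² = 16 + 49 + 36 + 36 = 137
137 = (1,6,2)_9 → 1² + 6² + 2² = 1 + 36 + 4 = 41

41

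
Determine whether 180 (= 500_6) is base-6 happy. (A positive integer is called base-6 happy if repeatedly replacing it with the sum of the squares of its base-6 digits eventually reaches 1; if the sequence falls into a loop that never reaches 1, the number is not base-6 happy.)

not base-6 happy

180 = (5,0,0)_6 → 5² + 0² + 0² = 25 + 0 + 0 = 25
25 = (4,1)_6 → 4² + 1² = 16 + 1 = 17
17 = (2,5)_6 → 2² + 5² = 4 + 25 = 29
29 = (4,5)_6 → 4² + 5² = 16 + 25 = 41
41 = (1,0,5)_6 → 1² + 0² + 5² = 1 + 0 + 25 = 26
26 = (4,2)_6 → 4² + 2² = 16 + 4 = 20
20 = (3,2)_6 → 3² + 2² = 9 + 4 = 13
13 = (2,1)_6 → 2² + 1² = 4 + 1 = 5
5 = (5)_6 → 5² = 25  — 25 already seen; the sequence cycles without reaching 1.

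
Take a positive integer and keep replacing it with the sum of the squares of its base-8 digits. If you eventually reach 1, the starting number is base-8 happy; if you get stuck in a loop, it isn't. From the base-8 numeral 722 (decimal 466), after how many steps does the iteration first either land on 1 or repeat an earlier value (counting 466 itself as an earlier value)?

7

466 = (7,2,2)_8 → 7² + 2² + 2² = 57
57 = (7,1)_8 → 7² + 1² = 50
50 = (6,2)_8 → 6² + 2² = 40
40 = (5,0)_8 → 5² + 0² = 25
25 = (3,1)_8 → 3² + 1² = 10
10 = (1,2)_8 → 1² + 2² = 5
5 = (5)_8 → 5² = 25  — 25 repeats.
That took 7 steps.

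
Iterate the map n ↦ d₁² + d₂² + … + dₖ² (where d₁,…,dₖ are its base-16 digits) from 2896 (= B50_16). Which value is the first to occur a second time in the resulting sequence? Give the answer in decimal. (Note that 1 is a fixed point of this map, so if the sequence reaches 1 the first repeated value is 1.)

2896 = (11,5,0)_16 → 146
146 = (9,2)_16 → 85
85 = (5,5)_16 → 50
50 = (3,2)_16 → 13
13 = (13)_16 → 169
169 = (10,9)_16 → 181
181 = (11,5)_16 → 146  — 146 already appeared earlier.

146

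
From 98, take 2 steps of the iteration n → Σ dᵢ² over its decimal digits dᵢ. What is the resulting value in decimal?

42

98 → 9² + 8² = 145
145 → 1² + 4² + 5² = 42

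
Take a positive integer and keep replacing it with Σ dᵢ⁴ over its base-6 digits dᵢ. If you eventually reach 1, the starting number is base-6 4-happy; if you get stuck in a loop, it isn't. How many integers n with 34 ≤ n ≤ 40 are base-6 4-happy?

34: 34 → 881 → 897 → 962 → 544 → 353 → 963 → 609 → 978 → 338 → 114 → 82 → 273 → 164 → 353  (repeats 353)
35: 35 → 1250 → 1153 → 642 → 1266 → 1251 → 1218 → 1331 → 1251  (repeats 1251)
36: 36 → 1  (reaches 1)
37: 37 → 2 → 16 → 272 → 99 → 353 → 963 → 609 → 978 → 338 → 114 → 82 → 273 → 164 → 353  (repeats 353)
38: 38 → 17 → 641 → 1522 → 259 → 4 → 256 → 258 → 3 → 81 → 98 → 288 → 17  (repeats 17)
39: 39 → 82 → 273 → 164 → 353 → 963 → 609 → 978 → 338 → 114 → 82  (repeats 82)
40: 40 → 257 → 627 → 738 → 178 → 1137 → 788 → 803 → 963 → 609 → 978 → 338 → 114 → 82 → 273 → 164 → 353 → 963  (repeats 963)
base-6 4-happy: 36

1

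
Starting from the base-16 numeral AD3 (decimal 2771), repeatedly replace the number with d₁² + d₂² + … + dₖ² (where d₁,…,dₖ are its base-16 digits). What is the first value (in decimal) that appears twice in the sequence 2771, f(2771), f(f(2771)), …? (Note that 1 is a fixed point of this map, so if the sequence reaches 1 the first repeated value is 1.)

2771 = (10,13,3)_16 → 278
278 = (1,1,6)_16 → 38
38 = (2,6)_16 → 40
40 = (2,8)_16 → 68
68 = (4,4)_16 → 32
32 = (2,0)_16 → 4
4 = (4)_16 → 16
16 = (1,0)_16 → 1  — reached the fixed point 1.
1 → 1, so 1 is the first repeated value.

1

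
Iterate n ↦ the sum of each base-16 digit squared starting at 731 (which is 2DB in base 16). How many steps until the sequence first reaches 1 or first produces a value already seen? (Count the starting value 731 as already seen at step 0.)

731 = (2,13,11)_16 → 2² + 13² + 11² = 4 + 169 + 121 = 294
294 = (1,2,6)_16 → 1² + 2² + 6² = 1 + 4 + 36 = 41
41 = (2,9)_16 → 2² + 9² = 4 + 81 = 85
85 = (5,5)_16 → 5² + 5² = 25 + 25 = 50
50 = (3,2)_16 → 3² + 2² = 9 + 4 = 13
13 = (13)_16 → 13² = 169
169 = (10,9)_16 → 10² + 9² = 100 + 81 = 181
181 = (11,5)_16 → 11² + 5² = 121 + 25 = 146
146 = (9,2)_16 → 9² + 2² = 81 + 4 = 85  — 85 repeats.
That took 9 steps.

9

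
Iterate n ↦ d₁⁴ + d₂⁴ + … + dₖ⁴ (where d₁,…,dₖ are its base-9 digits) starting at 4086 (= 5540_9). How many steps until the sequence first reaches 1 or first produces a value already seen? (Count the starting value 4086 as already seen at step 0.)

4086 = (5,5,4,0)_9 → 5⁴ + 5⁴ + 4⁴ + 0⁴ = 1506
1506 = (2,0,5,3)_9 → 2⁴ + 0⁴ + 5⁴ + 3⁴ = 722
722 = (8,8,2)_9 → 8⁴ + 8⁴ + 2⁴ = 8208
8208 = (1,2,2,3,0)_9 → 1⁴ + 2⁴ + 2⁴ + 3⁴ + 0⁴ = 114
114 = (1,3,6)_9 → 1⁴ + 3⁴ + 6⁴ = 1378
1378 = (1,8,0,1)_9 → 1⁴ + 8⁴ + 0⁴ + 1⁴ = 4098
4098 = (5,5,5,3)_9 → 5⁴ + 5⁴ + 5⁴ + 3⁴ = 1956
1956 = (2,6,1,3)_9 → 2⁴ + 6⁴ + 1⁴ + 3⁴ = 1394
1394 = (1,8,1,8)_9 → 1⁴ + 8⁴ + 1⁴ + 8⁴ = 8194
8194 = (1,2,2,1,4)_9 → 1⁴ + 2⁴ + 2⁴ + 1⁴ + 4⁴ = 290
290 = (3,5,2)_9 → 3⁴ + 5⁴ + 2⁴ = 722  — 722 repeats.
That took 11 steps.

11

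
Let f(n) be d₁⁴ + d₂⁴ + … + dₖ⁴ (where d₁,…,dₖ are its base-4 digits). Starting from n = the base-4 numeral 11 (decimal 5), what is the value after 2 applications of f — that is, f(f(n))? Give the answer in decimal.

16

5 = (1,1)_4 → 1⁴ + 1⁴ = 1 + 1 = 2
2 = (2)_4 → 2⁴ = 16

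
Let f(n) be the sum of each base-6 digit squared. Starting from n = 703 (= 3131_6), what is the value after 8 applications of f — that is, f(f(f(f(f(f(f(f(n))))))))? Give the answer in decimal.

26

703 = (3,1,3,1)_6 → 20
20 = (3,2)_6 → 13
13 = (2,1)_6 → 5
5 = (5)_6 → 25
25 = (4,1)_6 → 17
17 = (2,5)_6 → 29
29 = (4,5)_6 → 41
41 = (1,0,5)_6 → 26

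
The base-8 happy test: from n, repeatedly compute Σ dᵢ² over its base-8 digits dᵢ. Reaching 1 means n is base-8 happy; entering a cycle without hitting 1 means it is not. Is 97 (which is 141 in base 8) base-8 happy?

base-8 happy

97 = (1,4,1)_8 → 1² + 4² + 1² = 18
18 = (2,2)_8 → 2² + 2² = 8
8 = (1,0)_8 → 1² + 0² = 1  — reached 1.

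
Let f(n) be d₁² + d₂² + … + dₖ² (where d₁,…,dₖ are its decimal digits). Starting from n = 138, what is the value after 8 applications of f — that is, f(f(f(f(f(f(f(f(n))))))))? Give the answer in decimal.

138 → 1² + 3² + 8² = 1 + 9 + 64 = 74
74 → 7² + 4² = 49 + 16 = 65
65 → 6² + 5² = 36 + 25 = 61
61 → 6² + 1² = 36 + 1 = 37
37 → 3² + 7² = 9 + 49 = 58
58 → 5² + 8² = 25 + 64 = 89
89 → 8² + 9² = 64 + 81 = 145
145 → 1² + 4² + 5² = 1 + 16 + 25 = 42

42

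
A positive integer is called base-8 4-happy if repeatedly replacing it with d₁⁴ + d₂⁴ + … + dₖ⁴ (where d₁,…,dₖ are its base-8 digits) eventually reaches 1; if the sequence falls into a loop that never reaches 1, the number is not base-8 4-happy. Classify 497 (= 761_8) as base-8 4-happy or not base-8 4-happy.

not base-8 4-happy

497 = (7,6,1)_8 → 7⁴ + 6⁴ + 1⁴ = 3698
3698 = (7,1,6,2)_8 → 7⁴ + 1⁴ + 6⁴ + 2⁴ = 3714
3714 = (7,2,0,2)_8 → 7⁴ + 2⁴ + 0⁴ + 2⁴ = 2433
2433 = (4,6,0,1)_8 → 4⁴ + 6⁴ + 0⁴ + 1⁴ = 1553
1553 = (3,0,2,1)_8 → 3⁴ + 0⁴ + 2⁴ + 1⁴ = 98
98 = (1,4,2)_8 → 1⁴ + 4⁴ + 2⁴ = 273
273 = (4,2,1)_8 → 4⁴ + 2⁴ + 1⁴ = 273  — 273 already seen; the sequence cycles without reaching 1.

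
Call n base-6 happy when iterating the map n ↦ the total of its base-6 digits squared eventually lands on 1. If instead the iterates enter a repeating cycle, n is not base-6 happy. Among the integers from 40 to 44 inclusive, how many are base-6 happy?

1

40: 40 → 17 → 29 → 41 → 26 → 20 → 13 → 5 → 25 → 17  — not base-6 happy
41: 41 → 26 → 20 → 13 → 5 → 25 → 17 → 29 → 41  — not base-6 happy
42: 42 → 2 → 4 → 16 → 20 → 13 → 5 → 25 → 17 → 29 → 41 → 26 → 20  — not base-6 happy
43: 43 → 3 → 9 → 10 → 17 → 29 → 41 → 26 → 20 → 13 → 5 → 25 → 17  — not base-6 happy
44: 44 → 6 → 1  — base-6 happy
base-6 happy: 44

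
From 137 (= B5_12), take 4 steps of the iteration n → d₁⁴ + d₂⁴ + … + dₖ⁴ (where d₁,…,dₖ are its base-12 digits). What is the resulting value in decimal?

5664

137 = (11,5)_12 → 11⁴ + 5⁴ = 15266
15266 = (8,10,0,2)_12 → 8⁴ + 10⁴ + 0⁴ + 2⁴ = 14112
14112 = (8,2,0,0)_12 → 8⁴ + 2⁴ + 0⁴ + 0⁴ = 4112
4112 = (2,4,6,8)_12 → 2⁴ + 4⁴ + 6⁴ + 8⁴ = 5664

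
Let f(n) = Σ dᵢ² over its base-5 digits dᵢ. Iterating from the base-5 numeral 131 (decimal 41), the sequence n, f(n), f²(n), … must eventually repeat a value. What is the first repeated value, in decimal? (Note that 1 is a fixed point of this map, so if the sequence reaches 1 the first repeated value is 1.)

41 = (1,3,1)_5 → 1² + 3² + 1² = 11
11 = (2,1)_5 → 2² + 1² = 5
5 = (1,0)_5 → 1² + 0² = 1  — reached the fixed point 1.
1 → 1, so 1 is the first repeated value.

1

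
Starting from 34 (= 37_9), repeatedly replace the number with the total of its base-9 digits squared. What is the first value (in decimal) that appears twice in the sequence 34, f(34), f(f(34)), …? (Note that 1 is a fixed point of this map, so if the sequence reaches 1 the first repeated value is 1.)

34 = (3,7)_9 → 3² + 7² = 58
58 = (6,4)_9 → 6² + 4² = 52
52 = (5,7)_9 → 5² + 7² = 74
74 = (8,2)_9 → 8² + 2² = 68
68 = (7,5)_9 → 7² + 5² = 74  — 74 already appeared earlier.

74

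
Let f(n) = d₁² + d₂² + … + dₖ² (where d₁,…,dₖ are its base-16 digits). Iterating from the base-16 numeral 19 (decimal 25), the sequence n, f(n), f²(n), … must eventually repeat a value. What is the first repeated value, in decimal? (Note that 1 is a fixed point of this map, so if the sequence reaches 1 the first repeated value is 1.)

169

25 = (1,9)_16 → 1² + 9² = 1 + 81 = 82
82 = (5,2)_16 → 5² + 2² = 25 + 4 = 29
29 = (1,13)_16 → 1² + 13² = 1 + 169 = 170
170 = (10,10)_16 → 10² + 10² = 100 + 100 = 200
200 = (12,8)_16 → 12² + 8² = 144 + 64 = 208
208 = (13,0)_16 → 13² + 0² = 169 + 0 = 169
169 = (10,9)_16 → 10² + 9² = 100 + 81 = 181
181 = (11,5)_16 → 11² + 5² = 121 + 25 = 146
146 = (9,2)_16 → 9² + 2² = 81 + 4 = 85
85 = (5,5)_16 → 5² + 5² = 25 + 25 = 50
50 = (3,2)_16 → 3² + 2² = 9 + 4 = 13
13 = (13)_16 → 13² = 169  — 169 already appeared earlier.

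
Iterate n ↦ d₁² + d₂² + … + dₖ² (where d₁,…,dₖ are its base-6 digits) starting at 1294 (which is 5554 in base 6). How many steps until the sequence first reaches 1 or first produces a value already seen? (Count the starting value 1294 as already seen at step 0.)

12

1294 = (5,5,5,4)_6 → 5² + 5² + 5² + 4² = 25 + 25 + 25 + 16 = 91
91 = (2,3,1)_6 → 2² + 3² + 1² = 4 + 9 + 1 = 14
14 = (2,2)_6 → 2² + 2² = 4 + 4 = 8
8 = (1,2)_6 → 1² + 2² = 1 + 4 = 5
5 = (5)_6 → 5² = 25
25 = (4,1)_6 → 4² + 1² = 16 + 1 = 17
17 = (2,5)_6 → 2² + 5² = 4 + 25 = 29
29 = (4,5)_6 → 4² + 5² = 16 + 25 = 41
41 = (1,0,5)_6 → 1² + 0² + 5² = 1 + 0 + 25 = 26
26 = (4,2)_6 → 4² + 2² = 16 + 4 = 20
20 = (3,2)_6 → 3² + 2² = 9 + 4 = 13
13 = (2,1)_6 → 2² + 1² = 4 + 1 = 5  — 5 repeats.
That took 12 steps.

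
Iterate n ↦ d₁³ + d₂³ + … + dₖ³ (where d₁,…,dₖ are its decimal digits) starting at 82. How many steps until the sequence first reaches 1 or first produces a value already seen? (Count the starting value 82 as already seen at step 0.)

82 → 8³ + 2³ = 512 + 8 = 520
520 → 5³ + 2³ + 0³ = 125 + 8 + 0 = 133
133 → 1³ + 3³ + 3³ = 1 + 27 + 27 = 55
55 → 5³ + 5³ = 125 + 125 = 250
250 → 2³ + 5³ + 0³ = 8 + 125 + 0 = 133  — 133 repeats.
That took 5 steps.

5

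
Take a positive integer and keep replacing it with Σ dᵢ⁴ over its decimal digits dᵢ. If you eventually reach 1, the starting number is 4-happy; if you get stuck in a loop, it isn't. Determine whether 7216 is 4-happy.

7216 → 7⁴ + 2⁴ + 1⁴ + 6⁴ = 2401 + 16 + 1 + 1296 = 3714
3714 → 3⁴ + 7⁴ + 1⁴ + 4⁴ = 81 + 2401 + 1 + 256 = 2739
2739 → 2⁴ + 7⁴ + 3⁴ + 9⁴ = 16 + 2401 + 81 + 6561 = 9059
9059 → 9⁴ + 0⁴ + 5⁴ + 9⁴ = 6561 + 0 + 625 + 6561 = 13747
13747 → 1⁴ + 3⁴ + 7⁴ + 4⁴ + 7⁴ = 1 + 81 + 2401 + 256 + 2401 = 5140
5140 → 5⁴ + 1⁴ + 4⁴ + 0⁴ = 625 + 1 + 256 + 0 = 882
882 → 8⁴ + 8⁴ + 2⁴ = 4096 + 4096 + 16 = 8208
8208 → 8⁴ + 2⁴ + 0⁴ + 8⁴ = 4096 + 16 + 0 + 4096 = 8208  — 8208 already seen; the sequence cycles without reaching 1.

not 4-happy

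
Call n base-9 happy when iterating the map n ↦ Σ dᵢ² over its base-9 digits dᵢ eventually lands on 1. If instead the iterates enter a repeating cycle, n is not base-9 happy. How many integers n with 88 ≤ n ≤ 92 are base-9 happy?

88: 88 → 50 → 50  — not base-9 happy
89: 89 → 65 → 53 → 89  — not base-9 happy
90: 90 → 2 → 4 → 16 → 50 → 50  — not base-9 happy
91: 91 → 3 → 9 → 1  — base-9 happy
92: 92 → 6 → 36 → 16 → 50 → 50  — not base-9 happy
base-9 happy: 91

1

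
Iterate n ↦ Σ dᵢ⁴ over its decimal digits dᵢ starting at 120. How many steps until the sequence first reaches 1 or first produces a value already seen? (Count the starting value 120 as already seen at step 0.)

120 → 17
17 → 2402
2402 → 288
288 → 8208
8208 → 8208  — 8208 repeats.
That took 5 steps.

5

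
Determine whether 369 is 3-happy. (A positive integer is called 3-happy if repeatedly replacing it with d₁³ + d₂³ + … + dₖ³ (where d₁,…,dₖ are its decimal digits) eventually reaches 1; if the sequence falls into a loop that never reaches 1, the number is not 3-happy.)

not 3-happy

369 → 3³ + 6³ + 9³ = 972
972 → 9³ + 7³ + 2³ = 1080
1080 → 1³ + 0³ + 8³ + 0³ = 513
513 → 5³ + 1³ + 3³ = 153
153 → 1³ + 5³ + 3³ = 153  — 153 already seen; the sequence cycles without reaching 1.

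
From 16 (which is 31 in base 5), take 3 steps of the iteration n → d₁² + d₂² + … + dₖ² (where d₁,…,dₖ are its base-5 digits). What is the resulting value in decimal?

16 = (3,1)_5 → 3² + 1² = 9 + 1 = 10
10 = (2,0)_5 → 2² + 0² = 4 + 0 = 4
4 = (4)_5 → 4² = 16

16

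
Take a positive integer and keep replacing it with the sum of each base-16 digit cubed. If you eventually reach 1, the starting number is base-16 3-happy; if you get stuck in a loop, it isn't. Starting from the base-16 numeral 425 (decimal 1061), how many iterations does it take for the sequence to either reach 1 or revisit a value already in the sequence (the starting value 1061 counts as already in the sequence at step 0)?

8

1061 = (4,2,5)_16 → 197
197 = (12,5)_16 → 1853
1853 = (7,3,13)_16 → 2567
2567 = (10,0,7)_16 → 1343
1343 = (5,3,15)_16 → 3527
3527 = (13,12,7)_16 → 4268
4268 = (1,0,10,12)_16 → 2729
2729 = (10,10,9)_16 → 2729  — 2729 repeats.
That took 8 steps.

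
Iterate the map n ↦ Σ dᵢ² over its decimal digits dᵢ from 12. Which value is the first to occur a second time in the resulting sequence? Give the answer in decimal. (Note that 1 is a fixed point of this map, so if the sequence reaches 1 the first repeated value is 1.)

12 → 1² + 2² = 5
5 → 5² = 25
25 → 2² + 5² = 29
29 → 2² + 9² = 85
85 → 8² + 5² = 89
89 → 8² + 9² = 145
145 → 1² + 4² + 5² = 42
42 → 4² + 2² = 20
20 → 2² + 0² = 4
4 → 4² = 16
16 → 1² + 6² = 37
37 → 3² + 7² = 58
58 → 5² + 8² = 89  — 89 already appeared earlier.

89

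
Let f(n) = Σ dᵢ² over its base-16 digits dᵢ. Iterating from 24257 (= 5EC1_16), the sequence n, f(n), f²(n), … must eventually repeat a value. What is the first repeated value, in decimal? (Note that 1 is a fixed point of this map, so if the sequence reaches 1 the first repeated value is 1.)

1

24257 = (5,14,12,1)_16 → 5² + 14² + 12² + 1² = 366
366 = (1,6,14)_16 → 1² + 6² + 14² = 233
233 = (14,9)_16 → 14² + 9² = 277
277 = (1,1,5)_16 → 1² + 1² + 5² = 27
27 = (1,11)_16 → 1² + 11² = 122
122 = (7,10)_16 → 7² + 10² = 149
149 = (9,5)_16 → 9² + 5² = 106
106 = (6,10)_16 → 6² + 10² = 136
136 = (8,8)_16 → 8² + 8² = 128
128 = (8,0)_16 → 8² + 0² = 64
64 = (4,0)_16 → 4² + 0² = 16
16 = (1,0)_16 → 1² + 0² = 1  — reached the fixed point 1.
1 → 1, so 1 is the first repeated value.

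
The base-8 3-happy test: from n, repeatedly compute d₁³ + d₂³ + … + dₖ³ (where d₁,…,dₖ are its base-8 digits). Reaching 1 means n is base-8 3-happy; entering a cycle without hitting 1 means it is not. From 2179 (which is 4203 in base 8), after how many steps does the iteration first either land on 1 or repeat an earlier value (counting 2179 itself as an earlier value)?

3

2179 = (4,2,0,3)_8 → 4³ + 2³ + 0³ + 3³ = 99
99 = (1,4,3)_8 → 1³ + 4³ + 3³ = 92
92 = (1,3,4)_8 → 1³ + 3³ + 4³ = 92  — 92 repeats.
That took 3 steps.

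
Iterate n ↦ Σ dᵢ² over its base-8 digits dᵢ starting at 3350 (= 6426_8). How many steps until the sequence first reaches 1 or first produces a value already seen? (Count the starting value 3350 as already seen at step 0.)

4

3350 = (6,4,2,6)_8 → 6² + 4² + 2² + 6² = 92
92 = (1,3,4)_8 → 1² + 3² + 4² = 26
26 = (3,2)_8 → 3² + 2² = 13
13 = (1,5)_8 → 1² + 5² = 26  — 26 repeats.
That took 4 steps.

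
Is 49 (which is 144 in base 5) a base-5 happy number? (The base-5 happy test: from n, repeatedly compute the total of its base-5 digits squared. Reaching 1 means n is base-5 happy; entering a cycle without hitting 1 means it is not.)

49 = (1,4,4)_5 → 1² + 4² + 4² = 1 + 16 + 16 = 33
33 = (1,1,3)_5 → 1² + 1² + 3² = 1 + 1 + 9 = 11
11 = (2,1)_5 → 2² + 1² = 4 + 1 = 5
5 = (1,0)_5 → 1² + 0² = 1 + 0 = 1  — reached 1.

base-5 happy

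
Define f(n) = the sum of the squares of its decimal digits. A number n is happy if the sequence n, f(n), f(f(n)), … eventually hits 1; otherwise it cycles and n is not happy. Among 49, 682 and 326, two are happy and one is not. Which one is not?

682

49: 49 → 97 → 130 → 10 → 1  — reaches 1 (happy)
682: 682 → 104 → 17 → 50 → 25 → 29 → 85 → 89 → 145 → 42 → 20 → 4 → 16 → 37 → 58 → 89  — repeats 89 (not happy)
326: 326 → 49 → 97 → 130 → 10 → 1  — reaches 1 (happy)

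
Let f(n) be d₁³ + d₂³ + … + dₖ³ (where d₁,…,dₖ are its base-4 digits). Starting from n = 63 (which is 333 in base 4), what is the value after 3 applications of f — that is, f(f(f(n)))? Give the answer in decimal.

27

63 = (3,3,3)_4 → 3³ + 3³ + 3³ = 27 + 27 + 27 = 81
81 = (1,1,0,1)_4 → 1³ + 1³ + 0³ + 1³ = 1 + 1 + 0 + 1 = 3
3 = (3)_4 → 3³ = 27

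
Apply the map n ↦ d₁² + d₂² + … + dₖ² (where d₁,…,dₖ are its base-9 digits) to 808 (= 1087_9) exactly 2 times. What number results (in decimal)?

46

808 = (1,0,8,7)_9 → 114
114 = (1,3,6)_9 → 46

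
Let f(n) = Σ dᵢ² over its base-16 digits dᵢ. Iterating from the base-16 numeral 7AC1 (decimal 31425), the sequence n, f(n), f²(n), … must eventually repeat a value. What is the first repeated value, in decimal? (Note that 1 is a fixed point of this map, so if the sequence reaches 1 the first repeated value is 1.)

85

31425 = (7,10,12,1)_16 → 7² + 10² + 12² + 1² = 294
294 = (1,2,6)_16 → 1² + 2² + 6² = 41
41 = (2,9)_16 → 2² + 9² = 85
85 = (5,5)_16 → 5² + 5² = 50
50 = (3,2)_16 → 3² + 2² = 13
13 = (13)_16 → 13² = 169
169 = (10,9)_16 → 10² + 9² = 181
181 = (11,5)_16 → 11² + 5² = 146
146 = (9,2)_16 → 9² + 2² = 85  — 85 already appeared earlier.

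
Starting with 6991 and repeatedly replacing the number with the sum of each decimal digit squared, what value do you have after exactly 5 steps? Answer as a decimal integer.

6991 → 6² + 9² + 9² + 1² = 36 + 81 + 81 + 1 = 199
199 → 1² + 9² + 9² = 1 + 81 + 81 = 163
163 → 1² + 6² + 3² = 1 + 36 + 9 = 46
46 → 4² + 6² = 16 + 36 = 52
52 → 5² + 2² = 25 + 4 = 29

29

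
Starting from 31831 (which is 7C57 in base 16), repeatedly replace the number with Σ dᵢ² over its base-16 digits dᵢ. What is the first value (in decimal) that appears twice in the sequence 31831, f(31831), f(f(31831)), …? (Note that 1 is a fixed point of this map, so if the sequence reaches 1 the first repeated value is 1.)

31831 = (7,12,5,7)_16 → 7² + 12² + 5² + 7² = 267
267 = (1,0,11)_16 → 1² + 0² + 11² = 122
122 = (7,10)_16 → 7² + 10² = 149
149 = (9,5)_16 → 9² + 5² = 106
106 = (6,10)_16 → 6² + 10² = 136
136 = (8,8)_16 → 8² + 8² = 128
128 = (8,0)_16 → 8² + 0² = 64
64 = (4,0)_16 → 4² + 0² = 16
16 = (1,0)_16 → 1² + 0² = 1  — reached the fixed point 1.
1 → 1, so 1 is the first repeated value.

1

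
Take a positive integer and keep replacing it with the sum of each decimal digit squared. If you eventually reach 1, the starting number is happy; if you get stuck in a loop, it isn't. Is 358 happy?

not happy

358 → 3² + 5² + 8² = 98
98 → 9² + 8² = 145
145 → 1² + 4² + 5² = 42
42 → 4² + 2² = 20
20 → 2² + 0² = 4
4 → 4² = 16
16 → 1² + 6² = 37
37 → 3² + 7² = 58
58 → 5² + 8² = 89
89 → 8² + 9² = 145  — 145 already seen; the sequence cycles without reaching 1.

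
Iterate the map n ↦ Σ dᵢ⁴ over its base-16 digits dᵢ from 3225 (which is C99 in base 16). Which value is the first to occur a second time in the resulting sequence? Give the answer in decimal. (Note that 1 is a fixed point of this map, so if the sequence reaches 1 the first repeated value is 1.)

3225 = (12,9,9)_16 → 12⁴ + 9⁴ + 9⁴ = 33858
33858 = (8,4,4,2)_16 → 8⁴ + 4⁴ + 4⁴ + 2⁴ = 4624
4624 = (1,2,1,0)_16 → 1⁴ + 2⁴ + 1⁴ + 0⁴ = 18
18 = (1,2)_16 → 1⁴ + 2⁴ = 17
17 = (1,1)_16 → 1⁴ + 1⁴ = 2
2 = (2)_16 → 2⁴ = 16
16 = (1,0)_16 → 1⁴ + 0⁴ = 1  — reached the fixed point 1.
1 → 1, so 1 is the first repeated value.

1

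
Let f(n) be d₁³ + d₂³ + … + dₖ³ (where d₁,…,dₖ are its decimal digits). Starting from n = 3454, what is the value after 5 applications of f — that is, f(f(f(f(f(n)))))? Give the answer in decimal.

250

3454 → 3³ + 4³ + 5³ + 4³ = 280
280 → 2³ + 8³ + 0³ = 520
520 → 5³ + 2³ + 0³ = 133
133 → 1³ + 3³ + 3³ = 55
55 → 5³ + 5³ = 250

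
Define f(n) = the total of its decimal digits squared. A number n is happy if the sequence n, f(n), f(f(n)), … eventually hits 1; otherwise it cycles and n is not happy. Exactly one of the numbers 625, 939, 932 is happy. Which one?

932

625: 625 → 65 → 61 → 37 → 58 → 89 → 145 → 42 → 20 → 4 → 16 → 37  — repeats 37 (not happy)
939: 939 → 171 → 51 → 26 → 40 → 16 → 37 → 58 → 89 → 145 → 42 → 20 → 4 → 16  — repeats 16 (not happy)
932: 932 → 94 → 97 → 130 → 10 → 1  — reaches 1 (happy)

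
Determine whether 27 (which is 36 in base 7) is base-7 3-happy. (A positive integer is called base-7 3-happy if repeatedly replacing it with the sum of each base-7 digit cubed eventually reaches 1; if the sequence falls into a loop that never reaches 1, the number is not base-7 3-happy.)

not base-7 3-happy

27 = (3,6)_7 → 243
243 = (4,6,5)_7 → 405
405 = (1,1,1,6)_7 → 219
219 = (4,3,2)_7 → 99
99 = (2,0,1)_7 → 9
9 = (1,2)_7 → 9  — 9 already seen; the sequence cycles without reaching 1.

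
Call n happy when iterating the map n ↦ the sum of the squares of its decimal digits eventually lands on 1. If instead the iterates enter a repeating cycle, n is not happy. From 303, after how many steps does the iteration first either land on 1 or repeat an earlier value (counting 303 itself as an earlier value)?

303 → 3² + 0² + 3² = 18
18 → 1² + 8² = 65
65 → 6² + 5² = 61
61 → 6² + 1² = 37
37 → 3² + 7² = 58
58 → 5² + 8² = 89
89 → 8² + 9² = 145
145 → 1² + 4² + 5² = 42
42 → 4² + 2² = 20
20 → 2² + 0² = 4
4 → 4² = 16
16 → 1² + 6² = 37  — 37 repeats.
That took 12 steps.

12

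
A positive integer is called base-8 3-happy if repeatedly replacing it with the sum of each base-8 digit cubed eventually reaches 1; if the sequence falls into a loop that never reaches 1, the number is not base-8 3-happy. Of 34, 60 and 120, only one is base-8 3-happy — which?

34: 34 → 72 → 2 → 8 → 1  — reaches 1 (base-8 3-happy)
60: 60 → 407 → 567 → 560 → 217 → 55 → 559 → 469 → 476 → 434 → 440 → 559  — repeats 559 (not base-8 3-happy)
120: 120 → 344 → 152 → 35 → 91 → 55 → 559 → 469 → 476 → 434 → 440 → 559  — repeats 559 (not base-8 3-happy)

34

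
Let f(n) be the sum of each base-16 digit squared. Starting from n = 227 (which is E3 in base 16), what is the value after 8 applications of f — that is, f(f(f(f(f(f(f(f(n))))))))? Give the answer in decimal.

227 = (14,3)_16 → 205
205 = (12,13)_16 → 313
313 = (1,3,9)_16 → 91
91 = (5,11)_16 → 146
146 = (9,2)_16 → 85
85 = (5,5)_16 → 50
50 = (3,2)_16 → 13
13 = (13)_16 → 169

169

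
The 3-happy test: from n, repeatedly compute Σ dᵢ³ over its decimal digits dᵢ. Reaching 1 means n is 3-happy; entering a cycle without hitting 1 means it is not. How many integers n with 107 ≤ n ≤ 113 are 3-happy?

1

107: 107 → 344 → 155 → 251 → 134 → 92 → 737 → 713 → 371 → 371  (repeats 371)
108: 108 → 513 → 153 → 153  (repeats 153)
109: 109 → 730 → 370 → 370  (repeats 370)
110: 110 → 2 → 8 → 512 → 134 → 92 → 737 → 713 → 371 → 371  (repeats 371)
111: 111 → 3 → 27 → 351 → 153 → 153  (repeats 153)
112: 112 → 10 → 1  (reaches 1)
113: 113 → 29 → 737 → 713 → 371 → 371  (repeats 371)
3-happy: 112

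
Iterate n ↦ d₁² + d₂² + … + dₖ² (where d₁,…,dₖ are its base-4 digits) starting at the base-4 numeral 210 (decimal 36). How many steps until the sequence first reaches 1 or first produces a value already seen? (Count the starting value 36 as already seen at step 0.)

36 = (2,1,0)_4 → 2² + 1² + 0² = 4 + 1 + 0 = 5
5 = (1,1)_4 → 1² + 1² = 1 + 1 = 2
2 = (2)_4 → 2² = 4
4 = (1,0)_4 → 1² + 0² = 1 + 0 = 1  — reached 1.
That took 4 steps.

4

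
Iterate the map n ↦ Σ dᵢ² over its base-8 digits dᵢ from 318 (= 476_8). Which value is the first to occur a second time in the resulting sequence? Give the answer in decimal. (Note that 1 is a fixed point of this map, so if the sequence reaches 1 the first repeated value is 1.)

20

318 = (4,7,6)_8 → 4² + 7² + 6² = 16 + 49 + 36 = 101
101 = (1,4,5)_8 → 1² + 4² + 5² = 1 + 16 + 25 = 42
42 = (5,2)_8 → 5² + 2² = 25 + 4 = 29
29 = (3,5)_8 → 3² + 5² = 9 + 25 = 34
34 = (4,2)_8 → 4² + 2² = 16 + 4 = 20
20 = (2,4)_8 → 2² + 4² = 4 + 16 = 20  — 20 already appeared earlier.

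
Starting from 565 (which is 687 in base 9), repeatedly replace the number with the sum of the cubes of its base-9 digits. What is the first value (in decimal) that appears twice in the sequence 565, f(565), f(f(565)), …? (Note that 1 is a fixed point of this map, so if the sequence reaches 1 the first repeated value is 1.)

565 = (6,8,7)_9 → 6³ + 8³ + 7³ = 1071
1071 = (1,4,2,0)_9 → 1³ + 4³ + 2³ + 0³ = 73
73 = (8,1)_9 → 8³ + 1³ = 513
513 = (6,3,0)_9 → 6³ + 3³ + 0³ = 243
243 = (3,0,0)_9 → 3³ + 0³ + 0³ = 27
27 = (3,0)_9 → 3³ + 0³ = 27  — 27 already appeared earlier.

27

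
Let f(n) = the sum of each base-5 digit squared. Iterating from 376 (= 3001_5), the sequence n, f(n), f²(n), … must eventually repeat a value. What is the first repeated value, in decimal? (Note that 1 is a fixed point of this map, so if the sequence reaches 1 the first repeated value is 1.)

10

376 = (3,0,0,1)_5 → 3² + 0² + 0² + 1² = 9 + 0 + 0 + 1 = 10
10 = (2,0)_5 → 2² + 0² = 4 + 0 = 4
4 = (4)_5 → 4² = 16
16 = (3,1)_5 → 3² + 1² = 9 + 1 = 10  — 10 already appeared earlier.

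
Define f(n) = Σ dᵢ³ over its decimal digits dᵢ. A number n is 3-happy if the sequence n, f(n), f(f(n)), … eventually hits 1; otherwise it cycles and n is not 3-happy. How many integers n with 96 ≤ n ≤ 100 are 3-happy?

96: 96 → 945 → 918 → 1242 → 81 → 513 → 153 → 153  — not 3-happy
97: 97 → 1072 → 352 → 160 → 217 → 352  — not 3-happy
98: 98 → 1241 → 74 → 407 → 407  — not 3-happy
99: 99 → 1458 → 702 → 351 → 153 → 153  — not 3-happy
100: 100 → 1  — 3-happy
3-happy: 100

1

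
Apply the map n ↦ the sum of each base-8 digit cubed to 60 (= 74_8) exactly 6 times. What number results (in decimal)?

559

60 = (7,4)_8 → 7³ + 4³ = 407
407 = (6,2,7)_8 → 6³ + 2³ + 7³ = 567
567 = (1,0,6,7)_8 → 1³ + 0³ + 6³ + 7³ = 560
560 = (1,0,6,0)_8 → 1³ + 0³ + 6³ + 0³ = 217
217 = (3,3,1)_8 → 3³ + 3³ + 1³ = 55
55 = (6,7)_8 → 6³ + 7³ = 559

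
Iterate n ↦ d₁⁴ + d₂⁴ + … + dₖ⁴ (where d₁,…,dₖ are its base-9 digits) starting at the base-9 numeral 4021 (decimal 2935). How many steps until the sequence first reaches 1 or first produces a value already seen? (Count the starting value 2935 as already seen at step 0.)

2935 = (4,0,2,1)_9 → 4⁴ + 0⁴ + 2⁴ + 1⁴ = 256 + 0 + 16 + 1 = 273
273 = (3,3,3)_9 → 3⁴ + 3⁴ + 3⁴ = 81 + 81 + 81 = 243
243 = (3,0,0)_9 → 3⁴ + 0⁴ + 0⁴ = 81 + 0 + 0 = 81
81 = (1,0,0)_9 → 1⁴ + 0⁴ + 0⁴ = 1 + 0 + 0 = 1  — reached 1.
That took 4 steps.

4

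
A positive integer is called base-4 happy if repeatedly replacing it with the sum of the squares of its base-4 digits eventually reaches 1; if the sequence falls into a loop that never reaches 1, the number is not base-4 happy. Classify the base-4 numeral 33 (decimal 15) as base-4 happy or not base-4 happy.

15 = (3,3)_4 → 18
18 = (1,0,2)_4 → 5
5 = (1,1)_4 → 2
2 = (2)_4 → 4
4 = (1,0)_4 → 1  — reached 1.

base-4 happy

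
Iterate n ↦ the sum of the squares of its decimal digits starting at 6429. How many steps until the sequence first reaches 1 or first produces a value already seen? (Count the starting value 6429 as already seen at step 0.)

12

6429 → 6² + 4² + 2² + 9² = 36 + 16 + 4 + 81 = 137
137 → 1² + 3² + 7² = 1 + 9 + 49 = 59
59 → 5² + 9² = 25 + 81 = 106
106 → 1² + 0² + 6² = 1 + 0 + 36 = 37
37 → 3² + 7² = 9 + 49 = 58
58 → 5² + 8² = 25 + 64 = 89
89 → 8² + 9² = 64 + 81 = 145
145 → 1² + 4² + 5² = 1 + 16 + 25 = 42
42 → 4² + 2² = 16 + 4 = 20
20 → 2² + 0² = 4 + 0 = 4
4 → 4² = 16
16 → 1² + 6² = 1 + 36 = 37  — 37 repeats.
That took 12 steps.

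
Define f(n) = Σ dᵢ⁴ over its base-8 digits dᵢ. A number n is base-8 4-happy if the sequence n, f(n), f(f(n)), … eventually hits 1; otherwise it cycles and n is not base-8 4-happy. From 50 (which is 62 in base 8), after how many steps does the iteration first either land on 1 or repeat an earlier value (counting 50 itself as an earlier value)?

50 = (6,2)_8 → 6⁴ + 2⁴ = 1296 + 16 = 1312
1312 = (2,4,4,0)_8 → 2⁴ + 4⁴ + 4⁴ + 0⁴ = 16 + 256 + 256 + 0 = 528
528 = (1,0,2,0)_8 → 1⁴ + 0⁴ + 2⁴ + 0⁴ = 1 + 0 + 16 + 0 = 17
17 = (2,1)_8 → 2⁴ + 1⁴ = 16 + 1 = 17  — 17 repeats.
That took 4 steps.

4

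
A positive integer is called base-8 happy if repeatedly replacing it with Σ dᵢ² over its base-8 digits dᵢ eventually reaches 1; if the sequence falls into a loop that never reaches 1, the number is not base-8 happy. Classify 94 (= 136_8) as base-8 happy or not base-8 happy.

94 = (1,3,6)_8 → 46
46 = (5,6)_8 → 61
61 = (7,5)_8 → 74
74 = (1,1,2)_8 → 6
6 = (6)_8 → 36
36 = (4,4)_8 → 32
32 = (4,0)_8 → 16
16 = (2,0)_8 → 4
4 = (4)_8 → 16  — 16 already seen; the sequence cycles without reaching 1.

not base-8 happy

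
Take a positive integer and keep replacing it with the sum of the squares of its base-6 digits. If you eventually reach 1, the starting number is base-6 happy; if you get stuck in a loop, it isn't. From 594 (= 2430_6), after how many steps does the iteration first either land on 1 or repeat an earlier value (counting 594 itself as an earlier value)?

594 = (2,4,3,0)_6 → 2² + 4² + 3² + 0² = 4 + 16 + 9 + 0 = 29
29 = (4,5)_6 → 4² + 5² = 16 + 25 = 41
41 = (1,0,5)_6 → 1² + 0² + 5² = 1 + 0 + 25 = 26
26 = (4,2)_6 → 4² + 2² = 16 + 4 = 20
20 = (3,2)_6 → 3² + 2² = 9 + 4 = 13
13 = (2,1)_6 → 2² + 1² = 4 + 1 = 5
5 = (5)_6 → 5² = 25
25 = (4,1)_6 → 4² + 1² = 16 + 1 = 17
17 = (2,5)_6 → 2² + 5² = 4 + 25 = 29  — 29 repeats.
That took 9 steps.

9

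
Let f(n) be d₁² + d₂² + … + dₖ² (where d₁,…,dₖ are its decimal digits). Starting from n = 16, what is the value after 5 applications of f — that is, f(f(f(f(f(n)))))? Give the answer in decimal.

42

16 → 37
37 → 58
58 → 89
89 → 145
145 → 42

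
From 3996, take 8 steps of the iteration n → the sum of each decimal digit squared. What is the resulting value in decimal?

145

3996 → 3² + 9² + 9² + 6² = 9 + 81 + 81 + 36 = 207
207 → 2² + 0² + 7² = 4 + 0 + 49 = 53
53 → 5² + 3² = 25 + 9 = 34
34 → 3² + 4² = 9 + 16 = 25
25 → 2² + 5² = 4 + 25 = 29
29 → 2² + 9² = 4 + 81 = 85
85 → 8² + 5² = 64 + 25 = 89
89 → 8² + 9² = 64 + 81 = 145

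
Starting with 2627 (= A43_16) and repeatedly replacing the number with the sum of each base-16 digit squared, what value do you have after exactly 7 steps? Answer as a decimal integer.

169

2627 = (10,4,3)_16 → 10² + 4² + 3² = 125
125 = (7,13)_16 → 7² + 13² = 218
218 = (13,10)_16 → 13² + 10² = 269
269 = (1,0,13)_16 → 1² + 0² + 13² = 170
170 = (10,10)_16 → 10² + 10² = 200
200 = (12,8)_16 → 12² + 8² = 208
208 = (13,0)_16 → 13² + 0² = 169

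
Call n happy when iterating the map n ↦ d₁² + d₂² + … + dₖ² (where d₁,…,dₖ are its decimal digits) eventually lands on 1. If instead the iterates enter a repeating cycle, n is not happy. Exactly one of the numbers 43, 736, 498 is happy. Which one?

736

43: 43 → 25 → 29 → 85 → 89 → 145 → 42 → 20 → 4 → 16 → 37 → 58 → 89  — repeats 89 (not happy)
736: 736 → 94 → 97 → 130 → 10 → 1  — reaches 1 (happy)
498: 498 → 161 → 38 → 73 → 58 → 89 → 145 → 42 → 20 → 4 → 16 → 37 → 58  — repeats 58 (not happy)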